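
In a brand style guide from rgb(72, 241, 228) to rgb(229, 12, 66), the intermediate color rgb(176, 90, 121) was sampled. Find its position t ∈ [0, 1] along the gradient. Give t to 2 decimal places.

Invert the lerp on the G channel (largest span, 229): t = (90 − 241) / (12 − 241) = -151/-229 = 0.65939.
Check on R: (176 − 72)/(229 − 72) = 0.6624 ✓

0.66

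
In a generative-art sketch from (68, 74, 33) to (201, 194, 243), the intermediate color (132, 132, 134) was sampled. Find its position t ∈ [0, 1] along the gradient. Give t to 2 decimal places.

Invert the lerp on the B channel (largest span, 210): t = (134 − 33) / (243 − 33) = 101/210 = 0.48095.
Check on R: (132 − 68)/(201 − 68) = 0.4812 ✓

0.48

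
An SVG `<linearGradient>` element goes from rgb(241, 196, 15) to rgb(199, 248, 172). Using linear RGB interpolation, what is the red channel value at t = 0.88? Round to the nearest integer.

R = 241 + 0.88 × (199 − 241) = 204.04 → 204

204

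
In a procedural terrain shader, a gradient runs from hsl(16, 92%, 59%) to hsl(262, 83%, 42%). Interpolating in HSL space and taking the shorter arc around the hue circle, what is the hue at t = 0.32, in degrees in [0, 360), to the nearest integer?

Hue: 262 − 16 = 246°, but |246| > 180 so the shorter arc goes the other way: Δh = 246 − 360 = -114°.
H = 16 + 0.32 × (-114) = -20.48 → -20 → -20 mod 360 = 340°

340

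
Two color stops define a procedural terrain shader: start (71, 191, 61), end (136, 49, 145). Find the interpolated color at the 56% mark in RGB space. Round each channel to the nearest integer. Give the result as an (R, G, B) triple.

(107, 111, 108)

56% corresponds to t = 0.56.
R = 71 + 0.56 × (136 − 71) = 71 + 0.56 × 65 = 107.4 → 107
G = 191 + 0.56 × (49 − 191) = 191 + 0.56 × -142 = 111.48 → 111
B = 61 + 0.56 × (145 − 61) = 61 + 0.56 × 84 = 108.04 → 108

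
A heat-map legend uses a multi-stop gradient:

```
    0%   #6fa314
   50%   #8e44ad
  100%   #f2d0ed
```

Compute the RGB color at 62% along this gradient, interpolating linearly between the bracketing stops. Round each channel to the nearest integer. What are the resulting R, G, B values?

62% lies between the 50% and 100% stops, so the local fraction is t = (62 − 50)/(100 − 50) = 12/50 ≈ 0.24.
#8e44ad → (142, 68, 173); #f2d0ed → (242, 208, 237).
R = 142 + 0.24 × (242 − 142) = 166 → 166
G = 68 + 0.24 × (208 − 68) = 101.6 → 102
B = 173 + 0.24 × (237 − 173) = 188.36 → 188

(166, 102, 188)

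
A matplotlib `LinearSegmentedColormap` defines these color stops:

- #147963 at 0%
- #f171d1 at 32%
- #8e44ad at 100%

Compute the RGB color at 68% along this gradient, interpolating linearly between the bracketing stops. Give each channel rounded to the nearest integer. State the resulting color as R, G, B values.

(189, 89, 190)

68% lies between the 32% and 100% stops, so the local fraction is t = (68 − 32)/(100 − 32) = 36/68 ≈ 0.5294.
#f171d1 → (241, 113, 209); #8e44ad → (142, 68, 173).
R = 241 + 0.5294 × (142 − 241) = 188.589 → 189
G = 113 + 0.5294 × (68 − 113) = 89.177 → 89
B = 209 + 0.5294 × (173 − 209) = 189.942 → 190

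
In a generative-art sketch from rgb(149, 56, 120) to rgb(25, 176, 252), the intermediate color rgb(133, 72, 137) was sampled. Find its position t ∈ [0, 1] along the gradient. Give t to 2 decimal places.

Invert the lerp on the B channel (largest span, 132): t = (137 − 120) / (252 − 120) = 17/132 = 0.12879.
Check on R: (133 − 149)/(25 − 149) = 0.129 ✓

0.13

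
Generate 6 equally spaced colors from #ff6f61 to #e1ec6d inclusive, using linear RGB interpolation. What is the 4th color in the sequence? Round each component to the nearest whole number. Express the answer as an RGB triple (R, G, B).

(237, 186, 104)

With 6 swatches and endpoints inclusive, swatch 4 sits at t = (4 − 1)/(6 − 1) = 3/5 ≈ 0.6.
#ff6f61 → (255, 111, 97); #e1ec6d → (225, 236, 109).
R = 255 + 0.6 × (225 − 255) = 237 → 237
G = 111 + 0.6 × (236 − 111) = 186 → 186
B = 97 + 0.6 × (109 − 97) = 104.2 → 104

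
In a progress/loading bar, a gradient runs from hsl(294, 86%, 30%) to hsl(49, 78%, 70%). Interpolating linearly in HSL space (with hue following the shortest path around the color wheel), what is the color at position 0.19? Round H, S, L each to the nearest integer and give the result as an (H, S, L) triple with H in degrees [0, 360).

Hue: 49 − 294 = -245°, but |-245| > 180 so the shorter arc goes the other way: Δh = -245 + 360 = 115°.
H = 294 + 0.19 × (115) = 315.85 → 316°
S = 86 + 0.19 × (78 − 86) = 84.48 → 84%
L = 30 + 0.19 × (70 − 30) = 37.6 → 38%

(316, 84, 38)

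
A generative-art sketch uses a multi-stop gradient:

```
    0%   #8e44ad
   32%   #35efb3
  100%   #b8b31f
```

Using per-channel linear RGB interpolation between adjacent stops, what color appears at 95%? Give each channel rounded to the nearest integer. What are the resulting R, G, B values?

95% lies between the 32% and 100% stops, so the local fraction is t = (95 − 32)/(100 − 32) = 63/68 ≈ 0.9265.
#35efb3 → (53, 239, 179); #b8b31f → (184, 179, 31).
R = 53 + 0.9265 × (184 − 53) = 174.371 → 174
G = 239 + 0.9265 × (179 − 239) = 183.41 → 183
B = 179 + 0.9265 × (31 − 179) = 41.878 → 42

(174, 183, 42)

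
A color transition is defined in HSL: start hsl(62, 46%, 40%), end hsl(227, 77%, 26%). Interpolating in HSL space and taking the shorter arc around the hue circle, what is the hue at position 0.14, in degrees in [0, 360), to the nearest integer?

Hue arc: Δh = 227 − 62 = 165° (|Δh| ≤ 180, already the shorter path).
H = 62 + 0.14 × (165) = 85.1 → 85°

85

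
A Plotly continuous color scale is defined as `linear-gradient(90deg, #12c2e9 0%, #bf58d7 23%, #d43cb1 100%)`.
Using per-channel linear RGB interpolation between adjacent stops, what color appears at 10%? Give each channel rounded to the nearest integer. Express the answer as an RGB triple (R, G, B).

10% lies between the 0% and 23% stops, so the local fraction is t = (10 − 0)/(23 − 0) = 10/23 ≈ 0.4348.
#12c2e9 → (18, 194, 233); #bf58d7 → (191, 88, 215).
R = 18 + 0.4348 × (191 − 18) = 93.22 → 93
G = 194 + 0.4348 × (88 − 194) = 147.911 → 148
B = 233 + 0.4348 × (215 − 233) = 225.174 → 225

(93, 148, 225)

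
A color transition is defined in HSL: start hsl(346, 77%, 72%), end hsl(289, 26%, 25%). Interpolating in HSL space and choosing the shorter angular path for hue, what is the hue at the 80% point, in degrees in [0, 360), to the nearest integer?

Hue arc: Δh = 289 − 346 = -57° (|Δh| ≤ 180, already the shorter path).
H = 346 + 0.8 × (-57) = 300.4 → 300°

300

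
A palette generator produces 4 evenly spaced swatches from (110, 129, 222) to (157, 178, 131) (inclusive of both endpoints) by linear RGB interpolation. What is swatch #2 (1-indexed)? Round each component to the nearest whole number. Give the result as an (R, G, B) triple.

(126, 145, 192)

With 4 swatches and endpoints inclusive, swatch 2 sits at t = (2 − 1)/(4 − 1) = 1/3 ≈ 0.3333.
R = 110 + 0.3333 × (157 − 110) = 125.665 → 126
G = 129 + 0.3333 × (178 − 129) = 145.332 → 145
B = 222 + 0.3333 × (131 − 222) = 191.67 → 192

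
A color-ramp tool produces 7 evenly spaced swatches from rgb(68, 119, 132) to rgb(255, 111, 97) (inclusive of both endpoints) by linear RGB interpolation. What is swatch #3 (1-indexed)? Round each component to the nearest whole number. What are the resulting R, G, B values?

With 7 swatches and endpoints inclusive, swatch 3 sits at t = (3 − 1)/(7 − 1) = 2/6 ≈ 0.3333.
R = 68 + 0.3333 × (255 − 68) = 130.327 → 130
G = 119 + 0.3333 × (111 − 119) = 116.334 → 116
B = 132 + 0.3333 × (97 − 132) = 120.335 → 120

(130, 116, 120)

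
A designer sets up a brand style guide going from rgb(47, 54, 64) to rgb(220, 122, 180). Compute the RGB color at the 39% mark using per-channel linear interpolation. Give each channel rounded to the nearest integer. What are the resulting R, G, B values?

(114, 81, 109)

39% corresponds to t = 0.39.
R = 47 + 0.39 × (220 − 47) = 47 + 0.39 × 173 = 114.47 → 114
G = 54 + 0.39 × (122 − 54) = 54 + 0.39 × 68 = 80.52 → 81
B = 64 + 0.39 × (180 − 64) = 64 + 0.39 × 116 = 109.24 → 109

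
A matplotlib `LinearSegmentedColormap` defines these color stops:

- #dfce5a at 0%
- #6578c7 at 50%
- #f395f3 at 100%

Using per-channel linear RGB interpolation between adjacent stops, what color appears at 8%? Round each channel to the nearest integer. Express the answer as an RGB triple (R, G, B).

(203, 192, 107)

8% lies between the 0% and 50% stops, so the local fraction is t = (8 − 0)/(50 − 0) = 8/50 ≈ 0.16.
#dfce5a → (223, 206, 90); #6578c7 → (101, 120, 199).
R = 223 + 0.16 × (101 − 223) = 203.48 → 203
G = 206 + 0.16 × (120 − 206) = 192.24 → 192
B = 90 + 0.16 × (199 − 90) = 107.44 → 107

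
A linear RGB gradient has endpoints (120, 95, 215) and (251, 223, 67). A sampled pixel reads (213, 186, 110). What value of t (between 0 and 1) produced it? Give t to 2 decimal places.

0.71

Invert the lerp on the B channel (largest span, 148): t = (110 − 215) / (67 − 215) = -105/-148 = 0.70946.
Check on R: (213 − 120)/(251 − 120) = 0.7099 ✓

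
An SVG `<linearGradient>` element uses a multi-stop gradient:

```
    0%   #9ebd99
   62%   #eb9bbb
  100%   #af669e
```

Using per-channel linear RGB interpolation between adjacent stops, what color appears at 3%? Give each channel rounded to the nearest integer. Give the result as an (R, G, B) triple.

3% lies between the 0% and 62% stops, so the local fraction is t = (3 − 0)/(62 − 0) = 3/62 ≈ 0.0484.
#9ebd99 → (158, 189, 153); #eb9bbb → (235, 155, 187).
R = 158 + 0.0484 × (235 − 158) = 161.727 → 162
G = 189 + 0.0484 × (155 − 189) = 187.354 → 187
B = 153 + 0.0484 × (187 − 153) = 154.646 → 155

(162, 187, 155)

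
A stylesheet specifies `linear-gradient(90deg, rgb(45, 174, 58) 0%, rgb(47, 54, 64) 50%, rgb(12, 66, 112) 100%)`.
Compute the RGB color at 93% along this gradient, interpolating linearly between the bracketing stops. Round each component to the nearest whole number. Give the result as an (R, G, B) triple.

93% lies between the 50% and 100% stops, so the local fraction is t = (93 − 50)/(100 − 50) = 43/50 ≈ 0.86.
R = 47 + 0.86 × (12 − 47) = 16.9 → 17
G = 54 + 0.86 × (66 − 54) = 64.32 → 64
B = 64 + 0.86 × (112 − 64) = 105.28 → 105

(17, 64, 105)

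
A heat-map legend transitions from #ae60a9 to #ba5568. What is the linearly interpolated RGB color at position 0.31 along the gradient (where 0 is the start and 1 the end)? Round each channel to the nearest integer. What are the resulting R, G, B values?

(178, 93, 149)

#ae60a9 → (174, 96, 169); #ba5568 → (186, 85, 104).
R = 174 + 0.31 × (186 − 174) = 174 + 0.31 × 12 = 177.72 → 178
G = 96 + 0.31 × (85 − 96) = 96 + 0.31 × -11 = 92.59 → 93
B = 169 + 0.31 × (104 − 169) = 169 + 0.31 × -65 = 148.85 → 149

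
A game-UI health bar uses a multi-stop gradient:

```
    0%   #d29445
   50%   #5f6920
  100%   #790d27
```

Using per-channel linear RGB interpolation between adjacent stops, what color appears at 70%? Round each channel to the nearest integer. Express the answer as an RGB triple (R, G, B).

70% lies between the 50% and 100% stops, so the local fraction is t = (70 − 50)/(100 − 50) = 20/50 ≈ 0.4.
#5f6920 → (95, 105, 32); #790d27 → (121, 13, 39).
R = 95 + 0.4 × (121 − 95) = 105.4 → 105
G = 105 + 0.4 × (13 − 105) = 68.2 → 68
B = 32 + 0.4 × (39 − 32) = 34.8 → 35

(105, 68, 35)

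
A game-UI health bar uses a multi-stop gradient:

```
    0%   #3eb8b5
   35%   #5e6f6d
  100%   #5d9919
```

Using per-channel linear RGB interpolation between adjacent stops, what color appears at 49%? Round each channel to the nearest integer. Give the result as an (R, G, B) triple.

49% lies between the 35% and 100% stops, so the local fraction is t = (49 − 35)/(100 − 35) = 14/65 ≈ 0.2154.
#5e6f6d → (94, 111, 109); #5d9919 → (93, 153, 25).
R = 94 + 0.2154 × (93 − 94) = 93.785 → 94
G = 111 + 0.2154 × (153 − 111) = 120.047 → 120
B = 109 + 0.2154 × (25 − 109) = 90.906 → 91

(94, 120, 91)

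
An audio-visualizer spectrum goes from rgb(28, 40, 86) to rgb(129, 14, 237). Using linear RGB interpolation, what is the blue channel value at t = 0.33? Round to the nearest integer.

B = 86 + 0.33 × (237 − 86) = 135.83 → 136

136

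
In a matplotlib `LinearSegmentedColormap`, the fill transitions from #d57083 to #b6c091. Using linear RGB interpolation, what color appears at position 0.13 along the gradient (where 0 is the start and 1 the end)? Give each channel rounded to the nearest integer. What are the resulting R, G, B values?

(209, 122, 133)

#d57083 → (213, 112, 131); #b6c091 → (182, 192, 145).
R = 213 + 0.13 × (182 − 213) = 213 + 0.13 × -31 = 208.97 → 209
G = 112 + 0.13 × (192 − 112) = 112 + 0.13 × 80 = 122.4 → 122
B = 131 + 0.13 × (145 − 131) = 131 + 0.13 × 14 = 132.82 → 133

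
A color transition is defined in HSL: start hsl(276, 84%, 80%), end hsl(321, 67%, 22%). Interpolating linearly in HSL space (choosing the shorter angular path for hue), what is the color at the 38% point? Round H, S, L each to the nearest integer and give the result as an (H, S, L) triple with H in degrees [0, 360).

Hue arc: Δh = 321 − 276 = 45° (|Δh| ≤ 180, already the shorter path).
H = 276 + 0.38 × (45) = 293.1 → 293°
S = 84 + 0.38 × (67 − 84) = 77.54 → 78%
L = 80 + 0.38 × (22 − 80) = 57.96 → 58%

(293, 78, 58)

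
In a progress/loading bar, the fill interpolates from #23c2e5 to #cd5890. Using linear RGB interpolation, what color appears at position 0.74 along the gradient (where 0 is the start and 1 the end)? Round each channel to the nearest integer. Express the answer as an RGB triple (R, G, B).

#23c2e5 → (35, 194, 229); #cd5890 → (205, 88, 144).
R = 35 + 0.74 × (205 − 35) = 35 + 0.74 × 170 = 160.8 → 161
G = 194 + 0.74 × (88 − 194) = 194 + 0.74 × -106 = 115.56 → 116
B = 229 + 0.74 × (144 − 229) = 229 + 0.74 × -85 = 166.1 → 166
So the blended color is (161, 116, 166), about #a174a6.

(161, 116, 166)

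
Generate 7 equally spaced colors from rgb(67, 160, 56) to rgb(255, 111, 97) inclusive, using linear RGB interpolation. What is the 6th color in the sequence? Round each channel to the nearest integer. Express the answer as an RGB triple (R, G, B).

With 7 swatches and endpoints inclusive, swatch 6 sits at t = (6 − 1)/(7 − 1) = 5/6 ≈ 0.8333.
R = 67 + 0.8333 × (255 − 67) = 223.66 → 224
G = 160 + 0.8333 × (111 − 160) = 119.168 → 119
B = 56 + 0.8333 × (97 − 56) = 90.165 → 90

(224, 119, 90)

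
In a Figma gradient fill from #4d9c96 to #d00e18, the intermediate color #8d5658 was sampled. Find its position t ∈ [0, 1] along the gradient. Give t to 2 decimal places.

Invert the lerp on the G channel (largest span, 142): t = (86 − 156) / (14 − 156) = -70/-142 = 0.49296.
Check on R: (141 − 77)/(208 − 77) = 0.4885 ✓

0.49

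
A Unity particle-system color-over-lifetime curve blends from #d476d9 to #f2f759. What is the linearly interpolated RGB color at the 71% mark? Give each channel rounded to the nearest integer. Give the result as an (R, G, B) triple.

(233, 210, 126)

#d476d9 → (212, 118, 217); #f2f759 → (242, 247, 89).
71% corresponds to t = 0.71.
R = 212 + 0.71 × (242 − 212) = 212 + 0.71 × 30 = 233.3 → 233
G = 118 + 0.71 × (247 − 118) = 118 + 0.71 × 129 = 209.59 → 210
B = 217 + 0.71 × (89 − 217) = 217 + 0.71 × -128 = 126.12 → 126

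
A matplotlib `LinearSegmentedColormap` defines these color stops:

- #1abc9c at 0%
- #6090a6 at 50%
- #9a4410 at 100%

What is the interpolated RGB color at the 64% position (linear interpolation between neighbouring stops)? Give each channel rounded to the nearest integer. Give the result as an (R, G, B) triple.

64% lies between the 50% and 100% stops, so the local fraction is t = (64 − 50)/(100 − 50) = 14/50 ≈ 0.28.
#6090a6 → (96, 144, 166); #9a4410 → (154, 68, 16).
R = 96 + 0.28 × (154 − 96) = 112.24 → 112
G = 144 + 0.28 × (68 − 144) = 122.72 → 123
B = 166 + 0.28 × (16 − 166) = 124 → 124

(112, 123, 124)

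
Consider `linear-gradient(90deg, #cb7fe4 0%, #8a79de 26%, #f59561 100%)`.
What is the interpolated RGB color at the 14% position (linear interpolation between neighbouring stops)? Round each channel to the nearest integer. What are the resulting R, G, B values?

(168, 124, 225)

14% lies between the 0% and 26% stops, so the local fraction is t = (14 − 0)/(26 − 0) = 14/26 ≈ 0.5385.
#cb7fe4 → (203, 127, 228); #8a79de → (138, 121, 222).
R = 203 + 0.5385 × (138 − 203) = 167.998 → 168
G = 127 + 0.5385 × (121 − 127) = 123.769 → 124
B = 228 + 0.5385 × (222 − 228) = 224.769 → 225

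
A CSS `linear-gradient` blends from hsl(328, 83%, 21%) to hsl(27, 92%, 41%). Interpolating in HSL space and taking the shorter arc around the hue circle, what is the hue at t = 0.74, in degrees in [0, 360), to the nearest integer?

Hue: 27 − 328 = -301°, but |-301| > 180 so the shorter arc goes the other way: Δh = -301 + 360 = 59°.
H = 328 + 0.74 × (59) = 371.66 → 372 → 372 mod 360 = 12°

12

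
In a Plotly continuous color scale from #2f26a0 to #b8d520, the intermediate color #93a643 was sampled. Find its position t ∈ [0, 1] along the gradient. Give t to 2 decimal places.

0.73

Invert the lerp on the G channel (largest span, 175): t = (166 − 38) / (213 − 38) = 128/175 = 0.73143.
Check on R: (147 − 47)/(184 − 47) = 0.7299 ✓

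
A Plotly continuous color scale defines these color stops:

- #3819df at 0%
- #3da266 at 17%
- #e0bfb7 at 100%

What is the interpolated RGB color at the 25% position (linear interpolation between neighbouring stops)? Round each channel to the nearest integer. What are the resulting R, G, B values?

(77, 165, 110)

25% lies between the 17% and 100% stops, so the local fraction is t = (25 − 17)/(100 − 17) = 8/83 ≈ 0.0964.
#3da266 → (61, 162, 102); #e0bfb7 → (224, 191, 183).
R = 61 + 0.0964 × (224 − 61) = 76.713 → 77
G = 162 + 0.0964 × (191 − 162) = 164.796 → 165
B = 102 + 0.0964 × (183 − 102) = 109.808 → 110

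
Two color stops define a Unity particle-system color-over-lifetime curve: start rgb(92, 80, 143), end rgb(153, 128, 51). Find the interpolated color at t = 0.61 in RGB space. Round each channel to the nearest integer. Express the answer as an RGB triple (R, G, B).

R = 92 + 0.61 × (153 − 92) = 92 + 0.61 × 61 = 129.21 → 129
G = 80 + 0.61 × (128 − 80) = 80 + 0.61 × 48 = 109.28 → 109
B = 143 + 0.61 × (51 − 143) = 143 + 0.61 × -92 = 86.88 → 87
So the blended color is (129, 109, 87), about #816d57.

(129, 109, 87)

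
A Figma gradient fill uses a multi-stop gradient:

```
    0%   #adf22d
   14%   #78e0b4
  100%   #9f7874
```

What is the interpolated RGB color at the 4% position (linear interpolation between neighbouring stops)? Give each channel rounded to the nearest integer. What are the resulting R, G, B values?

4% lies between the 0% and 14% stops, so the local fraction is t = (4 − 0)/(14 − 0) = 4/14 ≈ 0.2857.
#adf22d → (173, 242, 45); #78e0b4 → (120, 224, 180).
R = 173 + 0.2857 × (120 − 173) = 157.858 → 158
G = 242 + 0.2857 × (224 − 242) = 236.857 → 237
B = 45 + 0.2857 × (180 − 45) = 83.57 → 84

(158, 237, 84)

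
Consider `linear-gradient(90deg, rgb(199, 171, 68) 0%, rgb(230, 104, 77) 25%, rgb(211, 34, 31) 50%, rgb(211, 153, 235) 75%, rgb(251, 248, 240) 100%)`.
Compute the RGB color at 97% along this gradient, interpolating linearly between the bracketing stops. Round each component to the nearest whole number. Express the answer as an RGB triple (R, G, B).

97% lies between the 75% and 100% stops, so the local fraction is t = (97 − 75)/(100 − 75) = 22/25 ≈ 0.88.
R = 211 + 0.88 × (251 − 211) = 246.2 → 246
G = 153 + 0.88 × (248 − 153) = 236.6 → 237
B = 235 + 0.88 × (240 − 235) = 239.4 → 239

(246, 237, 239)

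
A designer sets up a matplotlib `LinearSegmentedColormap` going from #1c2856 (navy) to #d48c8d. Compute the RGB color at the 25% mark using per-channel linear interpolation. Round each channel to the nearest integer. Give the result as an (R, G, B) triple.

#1c2856 → (28, 40, 86); #d48c8d → (212, 140, 141).
25% corresponds to t = 0.25.
R = 28 + 0.25 × (212 − 28) = 28 + 0.25 × 184 = 74 → 74
G = 40 + 0.25 × (140 − 40) = 40 + 0.25 × 100 = 65 → 65
B = 86 + 0.25 × (141 − 86) = 86 + 0.25 × 55 = 99.75 → 100

(74, 65, 100)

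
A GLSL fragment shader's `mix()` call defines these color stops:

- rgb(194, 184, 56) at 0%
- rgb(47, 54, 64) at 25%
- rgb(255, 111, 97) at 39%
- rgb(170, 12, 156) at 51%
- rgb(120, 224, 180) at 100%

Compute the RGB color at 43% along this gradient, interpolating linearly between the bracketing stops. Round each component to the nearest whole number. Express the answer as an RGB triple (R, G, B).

(227, 78, 117)

43% lies between the 39% and 51% stops, so the local fraction is t = (43 − 39)/(51 − 39) = 4/12 ≈ 0.3333.
R = 255 + 0.3333 × (170 − 255) = 226.669 → 227
G = 111 + 0.3333 × (12 − 111) = 78.003 → 78
B = 97 + 0.3333 × (156 − 97) = 116.665 → 117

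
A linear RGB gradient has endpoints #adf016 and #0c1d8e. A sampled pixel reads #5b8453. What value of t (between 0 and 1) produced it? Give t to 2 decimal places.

Invert the lerp on the G channel (largest span, 211): t = (132 − 240) / (29 − 240) = -108/-211 = 0.51185.
Check on R: (91 − 173)/(12 − 173) = 0.5093 ✓

0.51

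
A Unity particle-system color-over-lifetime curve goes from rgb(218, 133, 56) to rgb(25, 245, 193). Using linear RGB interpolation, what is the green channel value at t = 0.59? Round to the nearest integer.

199

G = 133 + 0.59 × (245 − 133) = 199.08 → 199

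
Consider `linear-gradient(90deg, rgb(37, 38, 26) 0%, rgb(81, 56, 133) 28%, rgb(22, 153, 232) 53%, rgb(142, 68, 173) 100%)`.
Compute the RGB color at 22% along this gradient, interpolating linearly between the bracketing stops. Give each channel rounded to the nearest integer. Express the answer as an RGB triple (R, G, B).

(72, 52, 110)

22% lies between the 0% and 28% stops, so the local fraction is t = (22 − 0)/(28 − 0) = 22/28 ≈ 0.7857.
R = 37 + 0.7857 × (81 − 37) = 71.571 → 72
G = 38 + 0.7857 × (56 − 38) = 52.143 → 52
B = 26 + 0.7857 × (133 − 26) = 110.07 → 110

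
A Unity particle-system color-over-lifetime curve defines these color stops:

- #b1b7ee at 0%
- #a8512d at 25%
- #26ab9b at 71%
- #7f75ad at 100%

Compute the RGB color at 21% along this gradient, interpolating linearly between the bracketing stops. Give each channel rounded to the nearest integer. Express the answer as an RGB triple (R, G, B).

(169, 97, 76)

21% lies between the 0% and 25% stops, so the local fraction is t = (21 − 0)/(25 − 0) = 21/25 ≈ 0.84.
#b1b7ee → (177, 183, 238); #a8512d → (168, 81, 45).
R = 177 + 0.84 × (168 − 177) = 169.44 → 169
G = 183 + 0.84 × (81 − 183) = 97.32 → 97
B = 238 + 0.84 × (45 − 238) = 75.88 → 76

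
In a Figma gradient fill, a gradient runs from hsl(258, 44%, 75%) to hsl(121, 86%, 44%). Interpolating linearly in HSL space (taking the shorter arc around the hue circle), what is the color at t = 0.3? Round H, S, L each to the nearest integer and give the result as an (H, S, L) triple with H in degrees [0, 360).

Hue arc: Δh = 121 − 258 = -137° (|Δh| ≤ 180, already the shorter path).
H = 258 + 0.3 × (-137) = 216.9 → 217°
S = 44 + 0.3 × (86 − 44) = 56.6 → 57%
L = 75 + 0.3 × (44 − 75) = 65.7 → 66%

(217, 57, 66)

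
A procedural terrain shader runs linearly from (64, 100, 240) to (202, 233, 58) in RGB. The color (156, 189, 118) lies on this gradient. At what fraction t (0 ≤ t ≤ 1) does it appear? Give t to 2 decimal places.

Invert the lerp on the B channel (largest span, 182): t = (118 − 240) / (58 − 240) = -122/-182 = 0.67033.
Check on R: (156 − 64)/(202 − 64) = 0.6667 ✓

0.67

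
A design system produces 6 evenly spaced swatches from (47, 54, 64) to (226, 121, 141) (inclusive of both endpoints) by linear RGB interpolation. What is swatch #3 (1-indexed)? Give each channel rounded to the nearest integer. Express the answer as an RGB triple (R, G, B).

(119, 81, 95)

With 6 swatches and endpoints inclusive, swatch 3 sits at t = (3 − 1)/(6 − 1) = 2/5 ≈ 0.4.
R = 47 + 0.4 × (226 − 47) = 118.6 → 119
G = 54 + 0.4 × (121 − 54) = 80.8 → 81
B = 64 + 0.4 × (141 − 64) = 94.8 → 95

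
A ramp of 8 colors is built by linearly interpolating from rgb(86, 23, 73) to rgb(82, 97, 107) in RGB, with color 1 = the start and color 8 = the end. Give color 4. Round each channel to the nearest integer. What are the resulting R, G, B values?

With 8 swatches and endpoints inclusive, swatch 4 sits at t = (4 − 1)/(8 − 1) = 3/7 ≈ 0.4286.
R = 86 + 0.4286 × (82 − 86) = 84.286 → 84
G = 23 + 0.4286 × (97 − 23) = 54.716 → 55
B = 73 + 0.4286 × (107 − 73) = 87.572 → 88

(84, 55, 88)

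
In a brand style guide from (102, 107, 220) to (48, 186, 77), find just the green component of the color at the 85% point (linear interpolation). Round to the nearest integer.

G = 107 + 0.85 × (186 − 107) = 174.15 → 174

174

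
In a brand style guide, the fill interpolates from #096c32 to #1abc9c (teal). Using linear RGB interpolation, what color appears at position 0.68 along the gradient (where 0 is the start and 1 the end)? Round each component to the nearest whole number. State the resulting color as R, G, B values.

#096c32 → (9, 108, 50); #1abc9c → (26, 188, 156).
R = 9 + 0.68 × (26 − 9) = 9 + 0.68 × 17 = 20.56 → 21
G = 108 + 0.68 × (188 − 108) = 108 + 0.68 × 80 = 162.4 → 162
B = 50 + 0.68 × (156 − 50) = 50 + 0.68 × 106 = 122.08 → 122

(21, 162, 122)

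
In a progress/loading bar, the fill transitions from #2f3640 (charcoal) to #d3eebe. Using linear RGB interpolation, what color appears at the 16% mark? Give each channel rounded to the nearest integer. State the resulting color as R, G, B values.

#2f3640 → (47, 54, 64); #d3eebe → (211, 238, 190).
16% corresponds to t = 0.16.
R = 47 + 0.16 × (211 − 47) = 47 + 0.16 × 164 = 73.24 → 73
G = 54 + 0.16 × (238 − 54) = 54 + 0.16 × 184 = 83.44 → 83
B = 64 + 0.16 × (190 − 64) = 64 + 0.16 × 126 = 84.16 → 84

(73, 83, 84)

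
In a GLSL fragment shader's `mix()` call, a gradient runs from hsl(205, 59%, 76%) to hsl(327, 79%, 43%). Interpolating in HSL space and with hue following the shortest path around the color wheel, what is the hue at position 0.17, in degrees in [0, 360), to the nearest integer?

Hue arc: Δh = 327 − 205 = 122° (|Δh| ≤ 180, already the shorter path).
H = 205 + 0.17 × (122) = 225.74 → 226°

226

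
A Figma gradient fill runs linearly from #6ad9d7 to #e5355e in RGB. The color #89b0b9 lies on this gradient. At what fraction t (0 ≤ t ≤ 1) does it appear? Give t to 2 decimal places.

Invert the lerp on the G channel (largest span, 164): t = (176 − 217) / (53 − 217) = -41/-164 = 0.25.
Check on R: (137 − 106)/(229 − 106) = 0.252 ✓

0.25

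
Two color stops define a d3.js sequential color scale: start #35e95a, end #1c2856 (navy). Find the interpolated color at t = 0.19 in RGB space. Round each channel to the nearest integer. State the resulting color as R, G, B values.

#35e95a → (53, 233, 90); #1c2856 → (28, 40, 86).
R = 53 + 0.19 × (28 − 53) = 53 + 0.19 × -25 = 48.25 → 48
G = 233 + 0.19 × (40 − 233) = 233 + 0.19 × -193 = 196.33 → 196
B = 90 + 0.19 × (86 − 90) = 90 + 0.19 × -4 = 89.24 → 89
So the blended color is (48, 196, 89), about #30c459.

(48, 196, 89)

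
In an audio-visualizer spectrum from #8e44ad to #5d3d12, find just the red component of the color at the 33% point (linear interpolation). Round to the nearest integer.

126

R₁ = 142 (from #8e44ad), R₂ = 93 (from #5d3d12).
R = 142 + 0.33 × (93 − 142) = 125.83 → 126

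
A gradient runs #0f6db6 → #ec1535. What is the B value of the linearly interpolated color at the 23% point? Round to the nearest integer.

B₁ = 182 (from #0f6db6), B₂ = 53 (from #ec1535).
B = 182 + 0.23 × (53 − 182) = 152.33 → 152

152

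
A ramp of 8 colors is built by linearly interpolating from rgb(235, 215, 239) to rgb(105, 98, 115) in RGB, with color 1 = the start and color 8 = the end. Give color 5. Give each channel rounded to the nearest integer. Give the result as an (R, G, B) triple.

(161, 148, 168)

With 8 swatches and endpoints inclusive, swatch 5 sits at t = (5 − 1)/(8 − 1) = 4/7 ≈ 0.5714.
R = 235 + 0.5714 × (105 − 235) = 160.718 → 161
G = 215 + 0.5714 × (98 − 215) = 148.146 → 148
B = 239 + 0.5714 × (115 − 239) = 168.146 → 168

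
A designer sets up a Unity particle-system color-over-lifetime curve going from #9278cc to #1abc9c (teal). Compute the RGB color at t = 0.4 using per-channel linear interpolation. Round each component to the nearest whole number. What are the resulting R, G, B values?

(98, 147, 185)

#9278cc → (146, 120, 204); #1abc9c → (26, 188, 156).
R = 146 + 0.4 × (26 − 146) = 146 + 0.4 × -120 = 98 → 98
G = 120 + 0.4 × (188 − 120) = 120 + 0.4 × 68 = 147.2 → 147
B = 204 + 0.4 × (156 − 204) = 204 + 0.4 × -48 = 184.8 → 185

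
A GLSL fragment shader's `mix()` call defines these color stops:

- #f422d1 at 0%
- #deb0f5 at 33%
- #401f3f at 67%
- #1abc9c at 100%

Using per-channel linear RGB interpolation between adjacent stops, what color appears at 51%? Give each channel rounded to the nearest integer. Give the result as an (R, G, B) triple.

51% lies between the 33% and 67% stops, so the local fraction is t = (51 − 33)/(67 − 33) = 18/34 ≈ 0.5294.
#deb0f5 → (222, 176, 245); #401f3f → (64, 31, 63).
R = 222 + 0.5294 × (64 − 222) = 138.355 → 138
G = 176 + 0.5294 × (31 − 176) = 99.237 → 99
B = 245 + 0.5294 × (63 − 245) = 148.649 → 149

(138, 99, 149)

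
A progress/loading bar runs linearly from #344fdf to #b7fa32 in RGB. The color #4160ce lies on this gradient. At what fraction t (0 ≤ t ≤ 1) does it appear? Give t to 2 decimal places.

Invert the lerp on the B channel (largest span, 173): t = (206 − 223) / (50 − 223) = -17/-173 = 0.098266.
Check on R: (65 − 52)/(183 − 52) = 0.09924 ✓

0.10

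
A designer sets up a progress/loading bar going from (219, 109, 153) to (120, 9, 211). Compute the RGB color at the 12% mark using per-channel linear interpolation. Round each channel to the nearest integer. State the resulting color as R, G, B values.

12% corresponds to t = 0.12.
R = 219 + 0.12 × (120 − 219) = 219 + 0.12 × -99 = 207.12 → 207
G = 109 + 0.12 × (9 − 109) = 109 + 0.12 × -100 = 97 → 97
B = 153 + 0.12 × (211 − 153) = 153 + 0.12 × 58 = 159.96 → 160

(207, 97, 160)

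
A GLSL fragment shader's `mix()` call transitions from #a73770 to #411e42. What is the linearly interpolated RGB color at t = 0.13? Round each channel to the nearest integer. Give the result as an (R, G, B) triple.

#a73770 → (167, 55, 112); #411e42 → (65, 30, 66).
R = 167 + 0.13 × (65 − 167) = 167 + 0.13 × -102 = 153.74 → 154
G = 55 + 0.13 × (30 − 55) = 55 + 0.13 × -25 = 51.75 → 52
B = 112 + 0.13 × (66 − 112) = 112 + 0.13 × -46 = 106.02 → 106
So the blended color is (154, 52, 106), about #9a346a.

(154, 52, 106)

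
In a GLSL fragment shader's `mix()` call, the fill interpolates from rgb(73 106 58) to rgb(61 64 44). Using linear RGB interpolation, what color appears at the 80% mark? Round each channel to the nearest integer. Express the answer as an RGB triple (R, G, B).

80% corresponds to t = 0.8.
R = 73 + 0.8 × (61 − 73) = 73 + 0.8 × -12 = 63.4 → 63
G = 106 + 0.8 × (64 − 106) = 106 + 0.8 × -42 = 72.4 → 72
B = 58 + 0.8 × (44 − 58) = 58 + 0.8 × -14 = 46.8 → 47

(63, 72, 47)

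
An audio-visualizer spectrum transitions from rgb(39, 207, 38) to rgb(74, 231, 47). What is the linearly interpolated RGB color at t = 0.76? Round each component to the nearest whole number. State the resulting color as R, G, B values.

(66, 225, 45)

R = 39 + 0.76 × (74 − 39) = 39 + 0.76 × 35 = 65.6 → 66
G = 207 + 0.76 × (231 − 207) = 207 + 0.76 × 24 = 225.24 → 225
B = 38 + 0.76 × (47 − 38) = 38 + 0.76 × 9 = 44.84 → 45
So the blended color is (66, 225, 45), about #42e12d.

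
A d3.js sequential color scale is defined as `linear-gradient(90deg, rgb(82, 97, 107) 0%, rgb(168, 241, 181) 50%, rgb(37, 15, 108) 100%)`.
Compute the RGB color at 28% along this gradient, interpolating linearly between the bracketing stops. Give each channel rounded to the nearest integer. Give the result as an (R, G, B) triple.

(130, 178, 148)

28% lies between the 0% and 50% stops, so the local fraction is t = (28 − 0)/(50 − 0) = 28/50 ≈ 0.56.
R = 82 + 0.56 × (168 − 82) = 130.16 → 130
G = 97 + 0.56 × (241 − 97) = 177.64 → 178
B = 107 + 0.56 × (181 − 107) = 148.44 → 148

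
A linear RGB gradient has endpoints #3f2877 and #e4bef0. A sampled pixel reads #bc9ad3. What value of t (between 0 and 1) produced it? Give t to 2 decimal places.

Invert the lerp on the R channel (largest span, 165): t = (188 − 63) / (228 − 63) = 125/165 = 0.75758.
Check on G: (154 − 40)/(190 − 40) = 0.76 ✓

0.76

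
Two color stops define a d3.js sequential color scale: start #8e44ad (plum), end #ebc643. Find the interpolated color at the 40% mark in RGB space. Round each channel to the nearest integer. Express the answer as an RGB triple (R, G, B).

(179, 120, 131)

#8e44ad → (142, 68, 173); #ebc643 → (235, 198, 67).
40% corresponds to t = 0.4.
R = 142 + 0.4 × (235 − 142) = 142 + 0.4 × 93 = 179.2 → 179
G = 68 + 0.4 × (198 − 68) = 68 + 0.4 × 130 = 120 → 120
B = 173 + 0.4 × (67 − 173) = 173 + 0.4 × -106 = 130.6 → 131
So the blended color is (179, 120, 131), about #b37883.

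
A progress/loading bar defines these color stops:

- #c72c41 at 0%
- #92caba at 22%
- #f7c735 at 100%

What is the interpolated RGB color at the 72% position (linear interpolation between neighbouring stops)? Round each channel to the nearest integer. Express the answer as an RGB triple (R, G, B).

(211, 200, 101)

72% lies between the 22% and 100% stops, so the local fraction is t = (72 − 22)/(100 − 22) = 50/78 ≈ 0.641.
#92caba → (146, 202, 186); #f7c735 → (247, 199, 53).
R = 146 + 0.641 × (247 − 146) = 210.741 → 211
G = 202 + 0.641 × (199 − 202) = 200.077 → 200
B = 186 + 0.641 × (53 − 186) = 100.747 → 101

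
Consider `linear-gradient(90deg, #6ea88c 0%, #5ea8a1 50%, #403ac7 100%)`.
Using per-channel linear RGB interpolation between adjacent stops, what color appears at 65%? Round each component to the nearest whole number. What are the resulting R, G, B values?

65% lies between the 50% and 100% stops, so the local fraction is t = (65 − 50)/(100 − 50) = 15/50 ≈ 0.3.
#5ea8a1 → (94, 168, 161); #403ac7 → (64, 58, 199).
R = 94 + 0.3 × (64 − 94) = 85 → 85
G = 168 + 0.3 × (58 − 168) = 135 → 135
B = 161 + 0.3 × (199 − 161) = 172.4 → 172

(85, 135, 172)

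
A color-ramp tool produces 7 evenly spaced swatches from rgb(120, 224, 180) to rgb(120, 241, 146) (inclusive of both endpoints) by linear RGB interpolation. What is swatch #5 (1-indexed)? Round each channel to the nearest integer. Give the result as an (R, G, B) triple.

With 7 swatches and endpoints inclusive, swatch 5 sits at t = (5 − 1)/(7 − 1) = 4/6 ≈ 0.6667.
R = 120 + 0.6667 × (120 − 120) = 120 → 120
G = 224 + 0.6667 × (241 − 224) = 235.334 → 235
B = 180 + 0.6667 × (146 − 180) = 157.332 → 157

(120, 235, 157)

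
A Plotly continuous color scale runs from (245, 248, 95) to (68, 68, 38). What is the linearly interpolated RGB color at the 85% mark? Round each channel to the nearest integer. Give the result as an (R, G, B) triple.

85% corresponds to t = 0.85.
R = 245 + 0.85 × (68 − 245) = 245 + 0.85 × -177 = 94.55 → 95
G = 248 + 0.85 × (68 − 248) = 248 + 0.85 × -180 = 95 → 95
B = 95 + 0.85 × (38 − 95) = 95 + 0.85 × -57 = 46.55 → 47

(95, 95, 47)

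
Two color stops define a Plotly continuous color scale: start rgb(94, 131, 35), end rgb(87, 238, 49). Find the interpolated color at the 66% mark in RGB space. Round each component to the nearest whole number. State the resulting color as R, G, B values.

(89, 202, 44)

66% corresponds to t = 0.66.
R = 94 + 0.66 × (87 − 94) = 94 + 0.66 × -7 = 89.38 → 89
G = 131 + 0.66 × (238 − 131) = 131 + 0.66 × 107 = 201.62 → 202
B = 35 + 0.66 × (49 − 35) = 35 + 0.66 × 14 = 44.24 → 44
So the blended color is (89, 202, 44), about #59ca2c.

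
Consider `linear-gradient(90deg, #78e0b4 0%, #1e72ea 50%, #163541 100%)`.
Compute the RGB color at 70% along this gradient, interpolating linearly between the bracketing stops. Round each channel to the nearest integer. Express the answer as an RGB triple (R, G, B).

70% lies between the 50% and 100% stops, so the local fraction is t = (70 − 50)/(100 − 50) = 20/50 ≈ 0.4.
#1e72ea → (30, 114, 234); #163541 → (22, 53, 65).
R = 30 + 0.4 × (22 − 30) = 26.8 → 27
G = 114 + 0.4 × (53 − 114) = 89.6 → 90
B = 234 + 0.4 × (65 − 234) = 166.4 → 166

(27, 90, 166)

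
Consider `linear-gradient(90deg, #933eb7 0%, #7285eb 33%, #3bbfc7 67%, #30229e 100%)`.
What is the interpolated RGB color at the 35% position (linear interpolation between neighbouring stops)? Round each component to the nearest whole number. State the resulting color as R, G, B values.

(111, 136, 233)

35% lies between the 33% and 67% stops, so the local fraction is t = (35 − 33)/(67 − 33) = 2/34 ≈ 0.0588.
#7285eb → (114, 133, 235); #3bbfc7 → (59, 191, 199).
R = 114 + 0.0588 × (59 − 114) = 110.766 → 111
G = 133 + 0.0588 × (191 − 133) = 136.41 → 136
B = 235 + 0.0588 × (199 − 235) = 232.883 → 233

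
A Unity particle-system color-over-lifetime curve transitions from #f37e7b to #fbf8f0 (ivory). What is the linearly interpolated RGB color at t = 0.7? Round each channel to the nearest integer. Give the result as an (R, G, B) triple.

(249, 211, 205)

#f37e7b → (243, 126, 123); #fbf8f0 → (251, 248, 240).
R = 243 + 0.7 × (251 − 243) = 243 + 0.7 × 8 = 248.6 → 249
G = 126 + 0.7 × (248 − 126) = 126 + 0.7 × 122 = 211.4 → 211
B = 123 + 0.7 × (240 − 123) = 123 + 0.7 × 117 = 204.9 → 205
So the blended color is (249, 211, 205), about #f9d3cd.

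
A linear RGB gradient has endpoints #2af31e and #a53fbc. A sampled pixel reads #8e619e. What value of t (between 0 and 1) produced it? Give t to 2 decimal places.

0.81

Invert the lerp on the G channel (largest span, 180): t = (97 − 243) / (63 − 243) = -146/-180 = 0.81111.
Check on R: (142 − 42)/(165 − 42) = 0.813 ✓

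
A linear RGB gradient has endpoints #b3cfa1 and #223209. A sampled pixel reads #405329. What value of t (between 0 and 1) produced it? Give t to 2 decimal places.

Invert the lerp on the G channel (largest span, 157): t = (83 − 207) / (50 − 207) = -124/-157 = 0.78981.
Check on R: (64 − 179)/(34 − 179) = 0.7931 ✓

0.79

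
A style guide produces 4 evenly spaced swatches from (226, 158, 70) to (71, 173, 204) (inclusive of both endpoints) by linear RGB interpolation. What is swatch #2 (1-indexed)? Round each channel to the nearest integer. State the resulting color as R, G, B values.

With 4 swatches and endpoints inclusive, swatch 2 sits at t = (2 − 1)/(4 − 1) = 1/3 ≈ 0.3333.
R = 226 + 0.3333 × (71 − 226) = 174.339 → 174
G = 158 + 0.3333 × (173 − 158) = 163 → 163
B = 70 + 0.3333 × (204 − 70) = 114.662 → 115

(174, 163, 115)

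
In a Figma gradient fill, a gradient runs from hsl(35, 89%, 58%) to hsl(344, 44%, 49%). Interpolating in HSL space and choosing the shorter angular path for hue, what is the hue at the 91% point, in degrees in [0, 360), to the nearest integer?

Hue: 344 − 35 = 309°, but |309| > 180 so the shorter arc goes the other way: Δh = 309 − 360 = -51°.
H = 35 + 0.91 × (-51) = -11.41 → -11 → -11 mod 360 = 349°

349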